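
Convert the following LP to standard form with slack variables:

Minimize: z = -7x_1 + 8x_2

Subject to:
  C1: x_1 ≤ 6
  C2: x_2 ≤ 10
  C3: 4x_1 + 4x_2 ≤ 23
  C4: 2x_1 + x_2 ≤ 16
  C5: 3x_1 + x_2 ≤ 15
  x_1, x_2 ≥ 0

min z = -7x_1 + 8x_2

s.t.
  x_1 + s1 = 6
  x_2 + s2 = 10
  4x_1 + 4x_2 + s3 = 23
  2x_1 + x_2 + s4 = 16
  3x_1 + x_2 + s5 = 15
  x_1, x_2, s1, s2, s3, s4, s5 ≥ 0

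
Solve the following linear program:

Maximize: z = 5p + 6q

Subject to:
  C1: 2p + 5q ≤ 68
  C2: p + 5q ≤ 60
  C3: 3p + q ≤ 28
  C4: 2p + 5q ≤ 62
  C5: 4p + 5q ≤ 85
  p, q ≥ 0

Evaluate the objective at each vertex of the feasible region:
  z(0, 0) = 0
  z(9.333, 0) = 46.67
  z(6, 10) = 90  ←
  z(2, 11.6) = 79.6
  z(0, 12) = 72
The maximum is at p = 6, q = 10.

p = 6, q = 10, z = 90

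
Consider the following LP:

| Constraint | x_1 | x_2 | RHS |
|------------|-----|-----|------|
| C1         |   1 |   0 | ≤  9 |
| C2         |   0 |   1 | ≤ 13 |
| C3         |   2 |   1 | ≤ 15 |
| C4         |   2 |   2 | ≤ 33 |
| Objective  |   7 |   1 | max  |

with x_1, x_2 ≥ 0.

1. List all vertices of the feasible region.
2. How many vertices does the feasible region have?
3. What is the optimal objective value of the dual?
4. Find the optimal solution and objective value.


1. (0, 0), (7.5, 0), (1, 13), (0, 13)
2. 4
3. 52.5
4. x_1 = 7.5, x_2 = 0, z = 52.5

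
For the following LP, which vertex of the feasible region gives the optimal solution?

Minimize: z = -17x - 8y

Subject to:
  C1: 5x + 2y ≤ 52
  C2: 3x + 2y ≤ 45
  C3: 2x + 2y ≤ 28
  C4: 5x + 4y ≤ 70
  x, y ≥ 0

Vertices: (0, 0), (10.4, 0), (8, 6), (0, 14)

Evaluate the objective at each vertex of the feasible region:
  z(0, 0) = 0
  z(10.4, 0) = -176.8
  z(8, 6) = -184  ←
  z(0, 14) = -112
The minimum is at x = 8, y = 6.

(8, 6)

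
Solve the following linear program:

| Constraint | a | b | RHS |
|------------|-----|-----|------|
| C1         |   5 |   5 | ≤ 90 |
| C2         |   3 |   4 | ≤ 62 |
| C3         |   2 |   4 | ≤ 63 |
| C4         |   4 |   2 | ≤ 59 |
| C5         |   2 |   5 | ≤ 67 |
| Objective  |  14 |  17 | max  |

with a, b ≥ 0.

Evaluate the objective at each vertex of the feasible region:
  z(0, 0) = 0
  z(14.75, 0) = 206.5
  z(11.5, 6.5) = 271.5
  z(10, 8) = 276  ←
  z(6, 11) = 271
  z(0, 13.4) = 227.8
The maximum is at a = 10, b = 8.

a = 10, b = 8, z = 276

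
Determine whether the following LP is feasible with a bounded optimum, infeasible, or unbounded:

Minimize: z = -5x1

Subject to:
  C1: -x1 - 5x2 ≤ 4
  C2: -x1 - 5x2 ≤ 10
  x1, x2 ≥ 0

Unbounded (objective can decrease without bound)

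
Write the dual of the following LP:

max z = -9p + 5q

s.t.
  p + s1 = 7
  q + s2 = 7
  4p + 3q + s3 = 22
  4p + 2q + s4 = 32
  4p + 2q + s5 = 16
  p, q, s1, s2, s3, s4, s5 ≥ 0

Primal max cᵀx s.t. Ax ≤ b, x ≥ 0  →  Dual min bᵀy s.t. Aᵀy ≥ c, y ≥ 0.

Minimize: z = 7y1 + 7y2 + 22y3 + 32y4 + 16y5

Subject to:
  y1 + 4y3 + 4y4 + 4y5 ≥ -9
  y2 + 3y3 + 2y4 + 2y5 ≥ 5
  y1, y2, y3, y4, y5 ≥ 0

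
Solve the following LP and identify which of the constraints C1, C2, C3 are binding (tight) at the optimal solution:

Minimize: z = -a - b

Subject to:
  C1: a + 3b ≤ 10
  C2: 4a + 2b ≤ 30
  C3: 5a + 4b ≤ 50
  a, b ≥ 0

At a = 7, b = 1, compute slack b - a·x for each constraint:
  C1: 10 − 10 = 0  (binding)
  C2: 30 − 30 = 0  (binding)
  C3: 50 − 39 = 11  (slack)

Optimal: a = 7, b = 1
Binding: C1, C2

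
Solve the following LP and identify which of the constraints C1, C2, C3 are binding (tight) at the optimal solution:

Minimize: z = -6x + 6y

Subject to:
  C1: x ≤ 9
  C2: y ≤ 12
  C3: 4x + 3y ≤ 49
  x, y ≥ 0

At x = 9, y = 0, compute slack b - a·x for each constraint:
  C1: 9 − 9 = 0  (binding)
  C2: 12 − 0 = 12  (slack)
  C3: 49 − 36 = 13  (slack)

Optimal: x = 9, y = 0
Binding: C1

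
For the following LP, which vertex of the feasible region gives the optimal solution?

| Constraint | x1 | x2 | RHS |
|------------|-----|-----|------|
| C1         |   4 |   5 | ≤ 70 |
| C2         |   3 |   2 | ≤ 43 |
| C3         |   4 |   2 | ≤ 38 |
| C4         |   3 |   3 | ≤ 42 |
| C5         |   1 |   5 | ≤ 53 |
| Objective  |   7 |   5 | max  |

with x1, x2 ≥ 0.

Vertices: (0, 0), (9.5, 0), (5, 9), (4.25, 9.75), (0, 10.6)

Evaluate the objective at each vertex of the feasible region:
  z(0, 0) = 0
  z(9.5, 0) = 66.5
  z(5, 9) = 80  ←
  z(4.25, 9.75) = 78.5
  z(0, 10.6) = 53
The maximum is at x1 = 5, x2 = 9.

(5, 9)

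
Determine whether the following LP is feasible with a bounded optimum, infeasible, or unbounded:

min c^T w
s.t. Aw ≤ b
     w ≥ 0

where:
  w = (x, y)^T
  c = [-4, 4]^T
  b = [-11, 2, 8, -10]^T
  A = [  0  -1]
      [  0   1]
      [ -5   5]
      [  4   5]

Infeasible (no feasible solution exists)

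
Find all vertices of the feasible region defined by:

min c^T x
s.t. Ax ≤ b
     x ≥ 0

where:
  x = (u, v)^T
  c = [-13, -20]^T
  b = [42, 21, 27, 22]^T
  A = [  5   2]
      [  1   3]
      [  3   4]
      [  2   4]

(0, 0), (8.4, 0), (8.143, 0.6429), (5, 3), (0, 5.5)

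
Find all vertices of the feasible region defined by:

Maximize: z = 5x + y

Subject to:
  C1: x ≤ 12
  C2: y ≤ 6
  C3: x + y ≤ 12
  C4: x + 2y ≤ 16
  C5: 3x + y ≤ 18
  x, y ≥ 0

(0, 0), (6, 0), (4, 6), (0, 6)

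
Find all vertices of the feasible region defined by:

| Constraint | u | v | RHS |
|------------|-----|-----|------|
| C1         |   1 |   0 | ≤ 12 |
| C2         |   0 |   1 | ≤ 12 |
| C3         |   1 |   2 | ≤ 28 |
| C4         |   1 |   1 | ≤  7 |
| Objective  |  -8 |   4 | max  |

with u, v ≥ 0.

(0, 0), (7, 0), (0, 7)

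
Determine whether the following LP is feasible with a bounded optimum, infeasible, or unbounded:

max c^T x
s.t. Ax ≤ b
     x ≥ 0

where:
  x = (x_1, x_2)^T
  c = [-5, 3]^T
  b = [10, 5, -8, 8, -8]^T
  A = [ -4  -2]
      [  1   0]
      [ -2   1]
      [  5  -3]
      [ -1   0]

Infeasible (no feasible solution exists)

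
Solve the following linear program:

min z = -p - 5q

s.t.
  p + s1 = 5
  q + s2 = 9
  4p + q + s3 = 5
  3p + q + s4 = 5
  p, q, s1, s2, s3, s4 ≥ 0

Evaluate the objective at each vertex of the feasible region:
  z(0, 0) = 0
  z(1.25, 0) = -1.25
  z(0, 5) = -25  ←
The minimum is at p = 0, q = 5.

p = 0, q = 5, z = -25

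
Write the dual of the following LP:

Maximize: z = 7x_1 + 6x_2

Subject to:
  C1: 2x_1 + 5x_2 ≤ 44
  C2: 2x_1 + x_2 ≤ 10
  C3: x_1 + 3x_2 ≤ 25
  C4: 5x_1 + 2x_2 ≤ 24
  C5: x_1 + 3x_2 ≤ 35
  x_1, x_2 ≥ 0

Primal max cᵀx s.t. Ax ≤ b, x ≥ 0  →  Dual min bᵀy s.t. Aᵀy ≥ c, y ≥ 0.

Minimize: z = 44y1 + 10y2 + 25y3 + 24y4 + 35y5

Subject to:
  2y1 + 2y2 + y3 + 5y4 + y5 ≥ 7
  5y1 + y2 + 3y3 + 2y4 + 3y5 ≥ 6
  y1, y2, y3, y4, y5 ≥ 0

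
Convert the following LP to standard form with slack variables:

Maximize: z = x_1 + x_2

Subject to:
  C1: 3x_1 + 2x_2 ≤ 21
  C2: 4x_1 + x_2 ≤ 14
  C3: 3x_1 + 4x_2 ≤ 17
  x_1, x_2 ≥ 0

max z = x_1 + x_2

s.t.
  3x_1 + 2x_2 + s1 = 21
  4x_1 + x_2 + s2 = 14
  3x_1 + 4x_2 + s3 = 17
  x_1, x_2, s1, s2, s3 ≥ 0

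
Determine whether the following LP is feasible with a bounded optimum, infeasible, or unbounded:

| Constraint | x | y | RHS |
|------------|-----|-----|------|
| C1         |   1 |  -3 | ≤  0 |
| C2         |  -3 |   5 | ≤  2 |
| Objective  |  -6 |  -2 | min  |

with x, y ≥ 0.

Unbounded (objective can decrease without bound)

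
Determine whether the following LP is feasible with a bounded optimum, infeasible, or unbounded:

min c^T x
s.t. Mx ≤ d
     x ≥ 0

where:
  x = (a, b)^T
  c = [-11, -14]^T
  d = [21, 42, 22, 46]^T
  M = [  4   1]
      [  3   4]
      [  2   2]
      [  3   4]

Feasible with a bounded optimal solution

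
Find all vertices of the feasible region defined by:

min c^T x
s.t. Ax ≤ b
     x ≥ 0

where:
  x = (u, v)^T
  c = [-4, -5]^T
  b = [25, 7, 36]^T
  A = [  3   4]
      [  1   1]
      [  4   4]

(0, 0), (7, 0), (3, 4), (0, 6.25)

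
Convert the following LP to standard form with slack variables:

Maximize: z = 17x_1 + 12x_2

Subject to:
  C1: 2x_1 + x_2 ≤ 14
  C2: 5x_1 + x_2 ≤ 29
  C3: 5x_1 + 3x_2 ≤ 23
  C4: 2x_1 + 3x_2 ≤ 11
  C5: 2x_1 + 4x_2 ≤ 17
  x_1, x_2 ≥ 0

max z = 17x_1 + 12x_2

s.t.
  2x_1 + x_2 + s1 = 14
  5x_1 + x_2 + s2 = 29
  5x_1 + 3x_2 + s3 = 23
  2x_1 + 3x_2 + s4 = 11
  2x_1 + 4x_2 + s5 = 17
  x_1, x_2, s1, s2, s3, s4, s5 ≥ 0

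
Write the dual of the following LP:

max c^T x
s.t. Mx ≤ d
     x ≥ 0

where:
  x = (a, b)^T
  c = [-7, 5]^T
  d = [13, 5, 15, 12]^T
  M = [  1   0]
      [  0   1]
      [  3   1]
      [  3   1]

Primal max cᵀx s.t. Ax ≤ b, x ≥ 0  →  Dual min bᵀy s.t. Aᵀy ≥ c, y ≥ 0.

Minimize: z = 13y1 + 5y2 + 15y3 + 12y4

Subject to:
  y1 + 3y3 + 3y4 ≥ -7
  y2 + y3 + y4 ≥ 5
  y1, y2, y3, y4 ≥ 0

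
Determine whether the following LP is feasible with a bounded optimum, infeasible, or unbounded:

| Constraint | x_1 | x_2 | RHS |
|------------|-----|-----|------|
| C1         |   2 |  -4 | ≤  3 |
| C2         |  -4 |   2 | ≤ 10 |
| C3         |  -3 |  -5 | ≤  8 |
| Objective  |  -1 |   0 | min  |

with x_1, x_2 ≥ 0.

Unbounded (objective can decrease without bound)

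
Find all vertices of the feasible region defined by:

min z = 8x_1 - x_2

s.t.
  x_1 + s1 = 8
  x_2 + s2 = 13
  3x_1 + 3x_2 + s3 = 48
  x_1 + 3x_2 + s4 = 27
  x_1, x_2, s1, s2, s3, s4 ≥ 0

(0, 0), (8, 0), (8, 6.333), (0, 9)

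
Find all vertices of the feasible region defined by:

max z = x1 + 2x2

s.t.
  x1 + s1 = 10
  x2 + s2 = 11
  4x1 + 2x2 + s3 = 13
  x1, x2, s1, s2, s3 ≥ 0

(0, 0), (3.25, 0), (0, 6.5)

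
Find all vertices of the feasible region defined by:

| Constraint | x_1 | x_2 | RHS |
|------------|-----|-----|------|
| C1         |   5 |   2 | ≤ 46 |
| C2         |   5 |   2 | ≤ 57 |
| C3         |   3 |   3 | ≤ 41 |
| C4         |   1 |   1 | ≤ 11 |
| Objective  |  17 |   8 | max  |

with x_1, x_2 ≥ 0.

(0, 0), (9.2, 0), (8, 3), (0, 11)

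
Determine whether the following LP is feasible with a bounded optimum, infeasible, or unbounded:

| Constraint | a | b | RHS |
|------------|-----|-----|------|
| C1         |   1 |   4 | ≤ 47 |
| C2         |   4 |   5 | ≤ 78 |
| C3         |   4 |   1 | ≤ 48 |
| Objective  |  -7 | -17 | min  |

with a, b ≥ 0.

Feasible with a bounded optimal solution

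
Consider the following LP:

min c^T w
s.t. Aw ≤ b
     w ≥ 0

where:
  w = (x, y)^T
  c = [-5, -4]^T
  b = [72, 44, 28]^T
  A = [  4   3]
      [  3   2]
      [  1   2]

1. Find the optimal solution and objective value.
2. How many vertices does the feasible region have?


1. x = 8, y = 10, z = -80
2. 4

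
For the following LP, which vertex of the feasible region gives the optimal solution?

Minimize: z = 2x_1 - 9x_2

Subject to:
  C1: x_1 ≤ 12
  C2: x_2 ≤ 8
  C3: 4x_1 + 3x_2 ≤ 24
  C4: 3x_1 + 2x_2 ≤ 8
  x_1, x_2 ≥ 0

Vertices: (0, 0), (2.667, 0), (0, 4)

Evaluate the objective at each vertex of the feasible region:
  z(0, 0) = 0
  z(2.667, 0) = 5.333
  z(0, 4) = -36  ←
The minimum is at x_1 = 0, x_2 = 4.

(0, 4)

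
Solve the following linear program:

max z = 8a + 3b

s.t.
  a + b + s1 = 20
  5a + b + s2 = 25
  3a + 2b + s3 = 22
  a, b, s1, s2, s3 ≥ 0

Evaluate the objective at each vertex of the feasible region:
  z(0, 0) = 0
  z(5, 0) = 40
  z(4, 5) = 47  ←
  z(0, 11) = 33
The maximum is at a = 4, b = 5.

a = 4, b = 5, z = 47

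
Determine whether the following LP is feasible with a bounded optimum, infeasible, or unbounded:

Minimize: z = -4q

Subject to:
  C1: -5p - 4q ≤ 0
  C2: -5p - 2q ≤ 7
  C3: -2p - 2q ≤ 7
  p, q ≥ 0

Unbounded (objective can decrease without bound)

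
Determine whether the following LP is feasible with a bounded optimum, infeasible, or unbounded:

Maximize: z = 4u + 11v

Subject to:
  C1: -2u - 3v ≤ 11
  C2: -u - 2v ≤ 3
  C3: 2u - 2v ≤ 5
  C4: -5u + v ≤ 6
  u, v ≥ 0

Unbounded (objective can increase without bound)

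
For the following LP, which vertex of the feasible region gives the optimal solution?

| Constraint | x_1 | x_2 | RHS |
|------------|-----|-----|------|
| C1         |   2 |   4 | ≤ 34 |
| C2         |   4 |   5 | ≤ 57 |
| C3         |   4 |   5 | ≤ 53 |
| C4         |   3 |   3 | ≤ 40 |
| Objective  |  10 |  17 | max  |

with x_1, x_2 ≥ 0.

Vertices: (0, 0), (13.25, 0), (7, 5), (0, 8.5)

Evaluate the objective at each vertex of the feasible region:
  z(0, 0) = 0
  z(13.25, 0) = 132.5
  z(7, 5) = 155  ←
  z(0, 8.5) = 144.5
The maximum is at x_1 = 7, x_2 = 5.

(7, 5)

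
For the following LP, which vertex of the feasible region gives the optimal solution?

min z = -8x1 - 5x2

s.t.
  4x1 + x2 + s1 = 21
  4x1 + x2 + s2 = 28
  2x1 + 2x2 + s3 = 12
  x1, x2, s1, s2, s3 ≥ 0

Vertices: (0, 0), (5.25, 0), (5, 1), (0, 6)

Evaluate the objective at each vertex of the feasible region:
  z(0, 0) = 0
  z(5.25, 0) = -42
  z(5, 1) = -45  ←
  z(0, 6) = -30
The minimum is at x1 = 5, x2 = 1.

(5, 1)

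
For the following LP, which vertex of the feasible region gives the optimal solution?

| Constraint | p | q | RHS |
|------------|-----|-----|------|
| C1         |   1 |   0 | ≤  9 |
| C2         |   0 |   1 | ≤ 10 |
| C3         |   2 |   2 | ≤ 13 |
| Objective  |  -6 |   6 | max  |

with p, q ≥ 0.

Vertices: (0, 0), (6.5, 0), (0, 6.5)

Evaluate the objective at each vertex of the feasible region:
  z(0, 0) = 0
  z(6.5, 0) = -39
  z(0, 6.5) = 39  ←
The maximum is at p = 0, q = 6.5.

(0, 6.5)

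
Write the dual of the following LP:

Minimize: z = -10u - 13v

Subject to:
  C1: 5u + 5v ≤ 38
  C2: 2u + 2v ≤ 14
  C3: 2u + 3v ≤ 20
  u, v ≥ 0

Primal min cᵀx s.t. Ax ≤ b, x ≥ 0  →  Dual max −bᵀy s.t. Aᵀy ≥ −c, y ≥ 0.

Maximize: z = -38y1 - 14y2 - 20y3

Subject to:
  5y1 + 2y2 + 2y3 ≥ 10
  5y1 + 2y2 + 3y3 ≥ 13
  y1, y2, y3 ≥ 0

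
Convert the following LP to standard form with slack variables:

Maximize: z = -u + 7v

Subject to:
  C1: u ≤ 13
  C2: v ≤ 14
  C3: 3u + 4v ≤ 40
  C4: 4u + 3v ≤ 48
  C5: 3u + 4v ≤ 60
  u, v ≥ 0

max z = -u + 7v

s.t.
  u + s1 = 13
  v + s2 = 14
  3u + 4v + s3 = 40
  4u + 3v + s4 = 48
  3u + 4v + s5 = 60
  u, v, s1, s2, s3, s4, s5 ≥ 0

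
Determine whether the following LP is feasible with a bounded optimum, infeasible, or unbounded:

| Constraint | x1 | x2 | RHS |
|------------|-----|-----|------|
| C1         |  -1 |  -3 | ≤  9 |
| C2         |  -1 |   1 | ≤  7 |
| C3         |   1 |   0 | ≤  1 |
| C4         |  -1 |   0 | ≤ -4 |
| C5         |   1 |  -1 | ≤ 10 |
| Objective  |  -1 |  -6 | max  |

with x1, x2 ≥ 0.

Infeasible (no feasible solution exists)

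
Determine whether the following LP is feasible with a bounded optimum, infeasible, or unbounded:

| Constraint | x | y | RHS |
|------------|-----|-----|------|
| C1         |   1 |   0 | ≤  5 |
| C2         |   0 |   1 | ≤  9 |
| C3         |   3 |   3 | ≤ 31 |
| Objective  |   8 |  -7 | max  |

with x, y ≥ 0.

Feasible with a bounded optimal solution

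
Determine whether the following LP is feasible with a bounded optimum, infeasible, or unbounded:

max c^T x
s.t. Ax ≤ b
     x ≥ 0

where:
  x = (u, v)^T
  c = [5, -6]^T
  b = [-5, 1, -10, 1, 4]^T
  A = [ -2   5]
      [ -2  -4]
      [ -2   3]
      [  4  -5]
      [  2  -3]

Infeasible (no feasible solution exists)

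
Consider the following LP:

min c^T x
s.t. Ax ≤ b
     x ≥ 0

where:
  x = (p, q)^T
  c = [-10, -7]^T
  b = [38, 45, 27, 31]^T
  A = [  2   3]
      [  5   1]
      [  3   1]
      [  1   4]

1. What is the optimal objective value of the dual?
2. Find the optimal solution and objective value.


1. -112
2. p = 7, q = 6, z = -112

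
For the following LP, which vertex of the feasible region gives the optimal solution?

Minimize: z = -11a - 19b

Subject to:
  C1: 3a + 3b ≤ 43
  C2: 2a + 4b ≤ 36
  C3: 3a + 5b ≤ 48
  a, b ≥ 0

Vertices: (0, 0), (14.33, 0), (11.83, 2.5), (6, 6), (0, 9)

Evaluate the objective at each vertex of the feasible region:
  z(0, 0) = 0
  z(14.33, 0) = -157.7
  z(11.83, 2.5) = -177.7
  z(6, 6) = -180  ←
  z(0, 9) = -171
The minimum is at a = 6, b = 6.

(6, 6)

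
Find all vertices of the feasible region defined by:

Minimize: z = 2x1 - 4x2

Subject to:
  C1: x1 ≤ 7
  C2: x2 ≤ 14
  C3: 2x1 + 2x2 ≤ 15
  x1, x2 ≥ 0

(0, 0), (7, 0), (7, 0.5), (0, 7.5)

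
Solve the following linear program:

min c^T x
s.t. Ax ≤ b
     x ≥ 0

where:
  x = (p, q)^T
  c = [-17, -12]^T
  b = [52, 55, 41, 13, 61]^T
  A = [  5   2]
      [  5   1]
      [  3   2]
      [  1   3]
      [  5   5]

Evaluate the objective at each vertex of the feasible region:
  z(0, 0) = 0
  z(10.4, 0) = -176.8
  z(10, 1) = -182  ←
  z(0, 4.333) = -52
The minimum is at p = 10, q = 1.

p = 10, q = 1, z = -182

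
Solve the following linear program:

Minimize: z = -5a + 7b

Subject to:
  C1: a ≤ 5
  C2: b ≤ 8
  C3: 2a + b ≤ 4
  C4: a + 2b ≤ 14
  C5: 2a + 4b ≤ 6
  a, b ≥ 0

Evaluate the objective at each vertex of the feasible region:
  z(0, 0) = 0
  z(2, 0) = -10  ←
  z(1.667, 0.6667) = -3.667
  z(0, 1.5) = 10.5
The minimum is at a = 2, b = 0.

a = 2, b = 0, z = -10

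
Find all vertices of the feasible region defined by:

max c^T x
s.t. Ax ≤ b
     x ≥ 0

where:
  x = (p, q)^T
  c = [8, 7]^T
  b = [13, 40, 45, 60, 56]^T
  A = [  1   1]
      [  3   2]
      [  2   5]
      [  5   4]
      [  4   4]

(0, 0), (12, 0), (8, 5), (6.667, 6.333), (0, 9)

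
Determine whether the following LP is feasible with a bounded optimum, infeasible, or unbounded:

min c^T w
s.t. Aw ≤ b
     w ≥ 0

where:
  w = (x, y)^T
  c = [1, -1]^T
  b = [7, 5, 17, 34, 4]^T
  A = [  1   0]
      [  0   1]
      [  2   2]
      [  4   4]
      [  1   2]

Feasible with a bounded optimal solution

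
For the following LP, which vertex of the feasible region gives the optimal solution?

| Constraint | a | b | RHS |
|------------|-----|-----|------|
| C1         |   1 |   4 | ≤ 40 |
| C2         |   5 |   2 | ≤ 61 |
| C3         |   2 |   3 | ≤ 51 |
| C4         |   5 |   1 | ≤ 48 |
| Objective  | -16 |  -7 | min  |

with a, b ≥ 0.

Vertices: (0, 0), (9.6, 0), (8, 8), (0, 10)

Evaluate the objective at each vertex of the feasible region:
  z(0, 0) = 0
  z(9.6, 0) = -153.6
  z(8, 8) = -184  ←
  z(0, 10) = -70
The minimum is at a = 8, b = 8.

(8, 8)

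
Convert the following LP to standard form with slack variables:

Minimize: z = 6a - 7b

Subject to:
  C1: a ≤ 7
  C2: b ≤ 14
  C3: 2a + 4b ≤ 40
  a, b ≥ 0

min z = 6a - 7b

s.t.
  a + s1 = 7
  b + s2 = 14
  2a + 4b + s3 = 40
  a, b, s1, s2, s3 ≥ 0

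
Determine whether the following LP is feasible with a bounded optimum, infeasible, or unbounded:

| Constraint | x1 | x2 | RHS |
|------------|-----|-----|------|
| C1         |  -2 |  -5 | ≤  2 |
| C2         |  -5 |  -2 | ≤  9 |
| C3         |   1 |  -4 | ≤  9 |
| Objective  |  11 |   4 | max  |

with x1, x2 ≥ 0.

Unbounded (objective can increase without bound)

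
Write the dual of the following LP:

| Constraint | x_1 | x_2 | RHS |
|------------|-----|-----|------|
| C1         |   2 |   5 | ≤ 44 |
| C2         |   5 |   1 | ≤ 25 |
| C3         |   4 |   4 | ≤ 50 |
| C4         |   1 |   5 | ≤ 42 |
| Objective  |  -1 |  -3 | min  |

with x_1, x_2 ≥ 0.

Primal min cᵀx s.t. Ax ≤ b, x ≥ 0  →  Dual max −bᵀy s.t. Aᵀy ≥ −c, y ≥ 0.

Maximize: z = -44y1 - 25y2 - 50y3 - 42y4

Subject to:
  2y1 + 5y2 + 4y3 + y4 ≥ 1
  5y1 + y2 + 4y3 + 5y4 ≥ 3
  y1, y2, y3, y4 ≥ 0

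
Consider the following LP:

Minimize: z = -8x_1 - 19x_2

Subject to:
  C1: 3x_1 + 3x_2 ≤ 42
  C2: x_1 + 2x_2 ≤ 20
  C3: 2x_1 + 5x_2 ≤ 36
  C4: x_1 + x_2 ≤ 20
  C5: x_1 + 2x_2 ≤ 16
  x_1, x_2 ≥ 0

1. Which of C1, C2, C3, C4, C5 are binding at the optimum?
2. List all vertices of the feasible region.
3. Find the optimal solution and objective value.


1. C3, C5
2. (0, 0), (14, 0), (12, 2), (8, 4), (0, 7.2)
3. x_1 = 8, x_2 = 4, z = -140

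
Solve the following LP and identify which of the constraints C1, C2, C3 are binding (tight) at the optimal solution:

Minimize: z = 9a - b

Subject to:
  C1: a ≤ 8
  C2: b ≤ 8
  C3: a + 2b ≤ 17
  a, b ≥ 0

At a = 0, b = 8, compute slack b - a·x for each constraint:
  C1: 8 − 0 = 8  (slack)
  C2: 8 − 8 = 0  (binding)
  C3: 17 − 16 = 1  (slack)

Optimal: a = 0, b = 8
Binding: C2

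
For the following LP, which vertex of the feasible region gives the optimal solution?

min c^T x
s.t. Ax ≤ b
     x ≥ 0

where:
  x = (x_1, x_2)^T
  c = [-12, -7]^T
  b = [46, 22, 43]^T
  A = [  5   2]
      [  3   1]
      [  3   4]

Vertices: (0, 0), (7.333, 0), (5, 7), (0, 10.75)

Evaluate the objective at each vertex of the feasible region:
  z(0, 0) = 0
  z(7.333, 0) = -88
  z(5, 7) = -109  ←
  z(0, 10.75) = -75.25
The minimum is at x_1 = 5, x_2 = 7.

(5, 7)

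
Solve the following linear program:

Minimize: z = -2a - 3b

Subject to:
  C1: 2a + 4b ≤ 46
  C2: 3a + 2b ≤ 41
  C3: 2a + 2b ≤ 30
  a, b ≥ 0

Evaluate the objective at each vertex of the feasible region:
  z(0, 0) = 0
  z(13.67, 0) = -27.33
  z(11, 4) = -34
  z(7, 8) = -38  ←
  z(0, 11.5) = -34.5
The minimum is at a = 7, b = 8.

a = 7, b = 8, z = -38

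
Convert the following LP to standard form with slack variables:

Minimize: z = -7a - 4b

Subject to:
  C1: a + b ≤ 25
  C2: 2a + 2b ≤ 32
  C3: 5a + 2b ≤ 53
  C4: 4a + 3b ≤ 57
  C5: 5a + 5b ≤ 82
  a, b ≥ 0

min z = -7a - 4b

s.t.
  a + b + s1 = 25
  2a + 2b + s2 = 32
  5a + 2b + s3 = 53
  4a + 3b + s4 = 57
  5a + 5b + s5 = 82
  a, b, s1, s2, s3, s4, s5 ≥ 0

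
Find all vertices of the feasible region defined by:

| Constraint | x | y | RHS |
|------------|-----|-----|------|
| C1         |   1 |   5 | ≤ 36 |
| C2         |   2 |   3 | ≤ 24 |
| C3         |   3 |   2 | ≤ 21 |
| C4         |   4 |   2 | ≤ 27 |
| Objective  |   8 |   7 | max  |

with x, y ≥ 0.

(0, 0), (6.75, 0), (6, 1.5), (3, 6), (1.714, 6.857), (0, 7.2)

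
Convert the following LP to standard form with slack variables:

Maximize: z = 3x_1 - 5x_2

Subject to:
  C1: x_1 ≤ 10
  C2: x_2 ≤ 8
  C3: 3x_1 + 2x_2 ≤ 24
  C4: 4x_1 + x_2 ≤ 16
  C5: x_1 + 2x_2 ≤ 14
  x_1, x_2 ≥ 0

max z = 3x_1 - 5x_2

s.t.
  x_1 + s1 = 10
  x_2 + s2 = 8
  3x_1 + 2x_2 + s3 = 24
  4x_1 + x_2 + s4 = 16
  x_1 + 2x_2 + s5 = 14
  x_1, x_2, s1, s2, s3, s4, s5 ≥ 0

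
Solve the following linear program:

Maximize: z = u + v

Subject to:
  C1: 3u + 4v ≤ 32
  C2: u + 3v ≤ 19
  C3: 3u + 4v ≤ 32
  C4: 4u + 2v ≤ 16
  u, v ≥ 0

Evaluate the objective at each vertex of the feasible region:
  z(0, 0) = 0
  z(4, 0) = 4
  z(1, 6) = 7  ←
  z(0, 6.333) = 6.333
The maximum is at u = 1, v = 6.

u = 1, v = 6, z = 7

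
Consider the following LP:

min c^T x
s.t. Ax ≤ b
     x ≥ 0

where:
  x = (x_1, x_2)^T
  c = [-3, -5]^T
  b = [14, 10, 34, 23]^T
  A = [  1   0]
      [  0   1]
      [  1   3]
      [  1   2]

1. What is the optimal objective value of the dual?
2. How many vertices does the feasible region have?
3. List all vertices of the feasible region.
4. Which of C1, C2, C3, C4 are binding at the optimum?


1. -64.5
2. 5
3. (0, 0), (14, 0), (14, 4.5), (3, 10), (0, 10)
4. C1, C4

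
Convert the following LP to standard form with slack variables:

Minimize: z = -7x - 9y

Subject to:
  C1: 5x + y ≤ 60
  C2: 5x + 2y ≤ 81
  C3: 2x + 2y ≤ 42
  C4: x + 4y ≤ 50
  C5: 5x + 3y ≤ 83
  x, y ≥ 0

min z = -7x - 9y

s.t.
  5x + y + s1 = 60
  5x + 2y + s2 = 81
  2x + 2y + s3 = 42
  x + 4y + s4 = 50
  5x + 3y + s5 = 83
  x, y, s1, s2, s3, s4, s5 ≥ 0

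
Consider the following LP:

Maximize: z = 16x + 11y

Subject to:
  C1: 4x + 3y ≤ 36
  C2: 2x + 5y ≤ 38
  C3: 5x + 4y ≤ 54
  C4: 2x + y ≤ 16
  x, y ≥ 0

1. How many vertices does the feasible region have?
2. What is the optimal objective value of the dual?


1. 5
2. 140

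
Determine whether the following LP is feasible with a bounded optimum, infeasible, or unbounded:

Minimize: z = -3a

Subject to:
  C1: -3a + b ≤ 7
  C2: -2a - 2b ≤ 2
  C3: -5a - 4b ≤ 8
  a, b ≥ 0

Unbounded (objective can decrease without bound)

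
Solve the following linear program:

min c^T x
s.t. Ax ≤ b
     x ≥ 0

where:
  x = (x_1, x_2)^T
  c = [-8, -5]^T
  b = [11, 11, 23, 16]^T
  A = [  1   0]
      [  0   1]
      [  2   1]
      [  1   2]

Evaluate the objective at each vertex of the feasible region:
  z(0, 0) = 0
  z(11, 0) = -88
  z(11, 1) = -93
  z(10, 3) = -95  ←
  z(0, 8) = -40
The minimum is at x_1 = 10, x_2 = 3.

x_1 = 10, x_2 = 3, z = -95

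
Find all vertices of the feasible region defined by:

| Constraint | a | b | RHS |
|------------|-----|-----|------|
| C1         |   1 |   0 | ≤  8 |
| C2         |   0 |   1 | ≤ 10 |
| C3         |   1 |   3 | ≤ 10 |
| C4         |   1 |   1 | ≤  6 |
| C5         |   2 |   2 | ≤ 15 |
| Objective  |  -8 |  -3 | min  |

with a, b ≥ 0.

(0, 0), (6, 0), (4, 2), (0, 3.333)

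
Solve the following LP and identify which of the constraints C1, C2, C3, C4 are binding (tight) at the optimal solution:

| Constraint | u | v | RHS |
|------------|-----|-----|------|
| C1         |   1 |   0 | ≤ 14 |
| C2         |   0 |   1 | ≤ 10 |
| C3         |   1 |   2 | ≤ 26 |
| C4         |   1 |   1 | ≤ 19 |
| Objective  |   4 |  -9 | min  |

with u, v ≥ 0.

At u = 0, v = 10, compute slack b - a·x for each constraint:
  C1: 14 − 0 = 14  (slack)
  C2: 10 − 10 = 0  (binding)
  C3: 26 − 20 = 6  (slack)
  C4: 19 − 10 = 9  (slack)

Optimal: u = 0, v = 10
Binding: C2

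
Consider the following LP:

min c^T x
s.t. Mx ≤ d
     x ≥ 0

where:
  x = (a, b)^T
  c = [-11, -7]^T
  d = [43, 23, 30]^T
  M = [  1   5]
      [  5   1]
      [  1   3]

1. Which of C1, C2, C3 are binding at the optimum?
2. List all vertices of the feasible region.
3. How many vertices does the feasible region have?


1. C1, C2
2. (0, 0), (4.6, 0), (3, 8), (0, 8.6)
3. 4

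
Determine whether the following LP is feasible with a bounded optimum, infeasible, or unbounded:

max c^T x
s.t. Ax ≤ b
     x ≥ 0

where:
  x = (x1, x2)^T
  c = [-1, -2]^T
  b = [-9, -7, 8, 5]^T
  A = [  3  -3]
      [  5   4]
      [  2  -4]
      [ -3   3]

Infeasible (no feasible solution exists)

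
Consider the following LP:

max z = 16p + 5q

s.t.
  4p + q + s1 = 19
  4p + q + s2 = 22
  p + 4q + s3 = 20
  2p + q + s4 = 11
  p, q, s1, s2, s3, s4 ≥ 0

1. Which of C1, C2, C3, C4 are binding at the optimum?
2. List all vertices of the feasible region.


1. C1, C4
2. (0, 0), (4.75, 0), (4, 3), (3.429, 4.143), (0, 5)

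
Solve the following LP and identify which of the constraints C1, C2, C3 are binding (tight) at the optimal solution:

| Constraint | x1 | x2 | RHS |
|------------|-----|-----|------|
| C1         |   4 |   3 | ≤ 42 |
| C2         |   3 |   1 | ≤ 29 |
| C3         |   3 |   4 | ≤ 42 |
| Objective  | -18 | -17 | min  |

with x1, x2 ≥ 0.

At x1 = 6, x2 = 6, compute slack b - a·x for each constraint:
  C1: 42 − 42 = 0  (binding)
  C2: 29 − 24 = 5  (slack)
  C3: 42 − 42 = 0  (binding)

Optimal: x1 = 6, x2 = 6
Binding: C1, C3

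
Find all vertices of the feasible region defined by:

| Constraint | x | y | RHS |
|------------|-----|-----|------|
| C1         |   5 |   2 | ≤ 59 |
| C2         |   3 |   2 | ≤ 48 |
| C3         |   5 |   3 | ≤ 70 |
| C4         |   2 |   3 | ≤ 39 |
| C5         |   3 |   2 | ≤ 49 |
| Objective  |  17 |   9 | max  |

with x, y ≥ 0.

(0, 0), (11.8, 0), (9, 7), (0, 13)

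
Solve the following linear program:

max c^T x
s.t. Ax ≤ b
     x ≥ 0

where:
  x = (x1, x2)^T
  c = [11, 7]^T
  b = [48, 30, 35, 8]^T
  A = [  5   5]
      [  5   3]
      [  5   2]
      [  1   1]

Evaluate the objective at each vertex of the feasible region:
  z(0, 0) = 0
  z(6, 0) = 66
  z(3, 5) = 68  ←
  z(0, 8) = 56
The maximum is at x1 = 3, x2 = 5.

x1 = 3, x2 = 5, z = 68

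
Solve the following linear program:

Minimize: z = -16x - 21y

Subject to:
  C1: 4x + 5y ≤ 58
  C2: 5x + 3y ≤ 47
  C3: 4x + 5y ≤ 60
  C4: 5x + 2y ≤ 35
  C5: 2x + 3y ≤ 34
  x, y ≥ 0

Evaluate the objective at each vertex of the feasible region:
  z(0, 0) = 0
  z(7, 0) = -112
  z(3.471, 8.824) = -240.8
  z(2, 10) = -242  ←
  z(0, 11.33) = -238
The minimum is at x = 2, y = 10.

x = 2, y = 10, z = -242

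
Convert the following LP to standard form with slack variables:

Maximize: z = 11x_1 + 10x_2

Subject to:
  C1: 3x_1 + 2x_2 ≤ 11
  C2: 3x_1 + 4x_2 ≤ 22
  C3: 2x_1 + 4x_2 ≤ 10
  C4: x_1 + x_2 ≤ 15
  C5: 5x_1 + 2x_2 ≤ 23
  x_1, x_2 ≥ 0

max z = 11x_1 + 10x_2

s.t.
  3x_1 + 2x_2 + s1 = 11
  3x_1 + 4x_2 + s2 = 22
  2x_1 + 4x_2 + s3 = 10
  x_1 + x_2 + s4 = 15
  5x_1 + 2x_2 + s5 = 23
  x_1, x_2, s1, s2, s3, s4, s5 ≥ 0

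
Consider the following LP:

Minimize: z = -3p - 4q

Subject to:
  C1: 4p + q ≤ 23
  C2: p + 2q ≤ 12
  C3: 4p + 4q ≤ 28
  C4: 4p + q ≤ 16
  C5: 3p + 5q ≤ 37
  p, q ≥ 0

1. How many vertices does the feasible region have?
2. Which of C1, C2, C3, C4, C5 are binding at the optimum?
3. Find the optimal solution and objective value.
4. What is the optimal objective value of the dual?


1. 5
2. C2, C3
3. p = 2, q = 5, z = -26
4. -26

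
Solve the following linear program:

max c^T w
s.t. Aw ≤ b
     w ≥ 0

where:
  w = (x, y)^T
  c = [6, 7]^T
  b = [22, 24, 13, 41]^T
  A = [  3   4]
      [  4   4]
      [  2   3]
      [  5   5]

Evaluate the objective at each vertex of the feasible region:
  z(0, 0) = 0
  z(6, 0) = 36
  z(5, 1) = 37  ←
  z(0, 4.333) = 30.33
The maximum is at x = 5, y = 1.

x = 5, y = 1, z = 37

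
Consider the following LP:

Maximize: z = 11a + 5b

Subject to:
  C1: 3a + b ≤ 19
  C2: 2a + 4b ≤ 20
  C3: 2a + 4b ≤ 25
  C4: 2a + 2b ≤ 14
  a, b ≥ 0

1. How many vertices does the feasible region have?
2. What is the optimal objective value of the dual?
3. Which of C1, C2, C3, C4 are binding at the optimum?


1. 5
2. 71
3. C1, C4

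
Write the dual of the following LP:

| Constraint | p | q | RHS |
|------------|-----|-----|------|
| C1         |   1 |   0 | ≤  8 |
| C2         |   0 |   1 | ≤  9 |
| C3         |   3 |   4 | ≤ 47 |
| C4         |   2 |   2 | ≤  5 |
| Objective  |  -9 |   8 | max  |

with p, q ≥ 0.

Primal max cᵀx s.t. Ax ≤ b, x ≥ 0  →  Dual min bᵀy s.t. Aᵀy ≥ c, y ≥ 0.

Minimize: z = 8y1 + 9y2 + 47y3 + 5y4

Subject to:
  y1 + 3y3 + 2y4 ≥ -9
  y2 + 4y3 + 2y4 ≥ 8
  y1, y2, y3, y4 ≥ 0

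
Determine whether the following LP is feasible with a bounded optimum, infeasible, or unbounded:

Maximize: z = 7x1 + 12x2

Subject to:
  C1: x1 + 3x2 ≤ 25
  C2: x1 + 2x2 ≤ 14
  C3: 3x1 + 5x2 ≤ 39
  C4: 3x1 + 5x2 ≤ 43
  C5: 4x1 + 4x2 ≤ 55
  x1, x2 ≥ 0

Feasible with a bounded optimal solution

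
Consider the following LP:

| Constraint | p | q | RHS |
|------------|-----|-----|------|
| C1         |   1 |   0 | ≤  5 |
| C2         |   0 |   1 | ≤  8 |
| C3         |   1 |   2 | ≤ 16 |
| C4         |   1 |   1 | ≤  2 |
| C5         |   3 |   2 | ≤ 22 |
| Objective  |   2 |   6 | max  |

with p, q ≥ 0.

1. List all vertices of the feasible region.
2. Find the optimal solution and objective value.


1. (0, 0), (2, 0), (0, 2)
2. p = 0, q = 2, z = 12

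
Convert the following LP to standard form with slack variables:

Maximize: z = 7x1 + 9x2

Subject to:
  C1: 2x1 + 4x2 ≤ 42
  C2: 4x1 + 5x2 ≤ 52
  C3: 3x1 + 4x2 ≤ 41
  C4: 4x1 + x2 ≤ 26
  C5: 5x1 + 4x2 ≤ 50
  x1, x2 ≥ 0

max z = 7x1 + 9x2

s.t.
  2x1 + 4x2 + s1 = 42
  4x1 + 5x2 + s2 = 52
  3x1 + 4x2 + s3 = 41
  4x1 + x2 + s4 = 26
  5x1 + 4x2 + s5 = 50
  x1, x2, s1, s2, s3, s4, s5 ≥ 0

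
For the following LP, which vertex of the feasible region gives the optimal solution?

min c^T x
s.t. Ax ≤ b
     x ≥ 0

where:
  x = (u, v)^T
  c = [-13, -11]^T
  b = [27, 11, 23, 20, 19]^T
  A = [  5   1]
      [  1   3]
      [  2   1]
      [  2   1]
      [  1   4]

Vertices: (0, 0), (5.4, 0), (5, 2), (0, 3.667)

Evaluate the objective at each vertex of the feasible region:
  z(0, 0) = 0
  z(5.4, 0) = -70.2
  z(5, 2) = -87  ←
  z(0, 3.667) = -40.33
The minimum is at u = 5, v = 2.

(5, 2)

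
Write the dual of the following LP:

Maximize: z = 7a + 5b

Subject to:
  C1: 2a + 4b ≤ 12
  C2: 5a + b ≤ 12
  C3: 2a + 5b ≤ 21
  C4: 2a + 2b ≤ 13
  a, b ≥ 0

Primal max cᵀx s.t. Ax ≤ b, x ≥ 0  →  Dual min bᵀy s.t. Aᵀy ≥ c, y ≥ 0.

Minimize: z = 12y1 + 12y2 + 21y3 + 13y4

Subject to:
  2y1 + 5y2 + 2y3 + 2y4 ≥ 7
  4y1 + y2 + 5y3 + 2y4 ≥ 5
  y1, y2, y3, y4 ≥ 0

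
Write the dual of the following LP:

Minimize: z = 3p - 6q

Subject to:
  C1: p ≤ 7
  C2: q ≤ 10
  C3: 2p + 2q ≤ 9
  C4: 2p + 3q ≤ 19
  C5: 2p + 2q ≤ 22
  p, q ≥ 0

Primal min cᵀx s.t. Ax ≤ b, x ≥ 0  →  Dual max −bᵀy s.t. Aᵀy ≥ −c, y ≥ 0.

Maximize: z = -7y1 - 10y2 - 9y3 - 19y4 - 22y5

Subject to:
  y1 + 2y3 + 2y4 + 2y5 ≥ -3
  y2 + 2y3 + 3y4 + 2y5 ≥ 6
  y1, y2, y3, y4, y5 ≥ 0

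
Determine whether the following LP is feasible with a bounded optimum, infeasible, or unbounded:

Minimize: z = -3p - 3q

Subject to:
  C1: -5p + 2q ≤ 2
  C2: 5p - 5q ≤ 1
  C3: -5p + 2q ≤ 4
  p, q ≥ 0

Unbounded (objective can decrease without bound)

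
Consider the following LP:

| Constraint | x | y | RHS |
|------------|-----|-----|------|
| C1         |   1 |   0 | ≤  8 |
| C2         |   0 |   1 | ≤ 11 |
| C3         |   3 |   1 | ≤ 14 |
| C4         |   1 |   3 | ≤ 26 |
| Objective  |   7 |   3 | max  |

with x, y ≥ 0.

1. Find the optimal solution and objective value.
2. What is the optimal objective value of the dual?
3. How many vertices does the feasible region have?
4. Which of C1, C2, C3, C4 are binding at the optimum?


1. x = 2, y = 8, z = 38
2. 38
3. 4
4. C3, C4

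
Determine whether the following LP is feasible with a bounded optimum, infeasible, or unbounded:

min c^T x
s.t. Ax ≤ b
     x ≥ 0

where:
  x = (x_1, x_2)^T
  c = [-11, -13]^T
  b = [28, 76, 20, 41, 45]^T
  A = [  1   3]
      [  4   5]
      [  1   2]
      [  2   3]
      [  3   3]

Feasible with a bounded optimal solution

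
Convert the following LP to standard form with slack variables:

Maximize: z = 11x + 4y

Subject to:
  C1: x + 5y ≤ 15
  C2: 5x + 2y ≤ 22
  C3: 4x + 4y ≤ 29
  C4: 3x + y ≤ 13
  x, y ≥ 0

max z = 11x + 4y

s.t.
  x + 5y + s1 = 15
  5x + 2y + s2 = 22
  4x + 4y + s3 = 29
  3x + y + s4 = 13
  x, y, s1, s2, s3, s4 ≥ 0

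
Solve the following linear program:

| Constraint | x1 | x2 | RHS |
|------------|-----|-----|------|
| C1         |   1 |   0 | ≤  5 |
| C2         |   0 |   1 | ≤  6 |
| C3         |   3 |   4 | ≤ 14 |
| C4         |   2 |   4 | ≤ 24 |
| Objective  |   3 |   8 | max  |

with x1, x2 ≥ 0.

Evaluate the objective at each vertex of the feasible region:
  z(0, 0) = 0
  z(4.667, 0) = 14
  z(0, 3.5) = 28  ←
The maximum is at x1 = 0, x2 = 3.5.

x1 = 0, x2 = 3.5, z = 28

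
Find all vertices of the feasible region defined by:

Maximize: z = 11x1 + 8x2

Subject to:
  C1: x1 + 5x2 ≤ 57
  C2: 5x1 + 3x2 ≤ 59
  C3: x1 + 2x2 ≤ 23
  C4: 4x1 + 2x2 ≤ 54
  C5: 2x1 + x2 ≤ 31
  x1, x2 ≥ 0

(0, 0), (11.8, 0), (7, 8), (0.3333, 11.33), (0, 11.4)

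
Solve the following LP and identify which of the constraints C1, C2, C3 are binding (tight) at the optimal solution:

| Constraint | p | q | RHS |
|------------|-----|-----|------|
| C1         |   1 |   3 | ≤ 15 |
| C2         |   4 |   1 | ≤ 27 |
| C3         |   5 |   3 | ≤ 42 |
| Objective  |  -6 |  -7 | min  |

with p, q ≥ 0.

At p = 6, q = 3, compute slack b - a·x for each constraint:
  C1: 15 − 15 = 0  (binding)
  C2: 27 − 27 = 0  (binding)
  C3: 42 − 39 = 3  (slack)

Optimal: p = 6, q = 3
Binding: C1, C2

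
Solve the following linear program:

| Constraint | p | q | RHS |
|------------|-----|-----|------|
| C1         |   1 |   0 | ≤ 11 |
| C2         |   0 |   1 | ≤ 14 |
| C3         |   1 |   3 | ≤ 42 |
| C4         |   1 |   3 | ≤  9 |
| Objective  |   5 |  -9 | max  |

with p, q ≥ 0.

Evaluate the objective at each vertex of the feasible region:
  z(0, 0) = 0
  z(9, 0) = 45  ←
  z(0, 3) = -27
The maximum is at p = 9, q = 0.

p = 9, q = 0, z = 45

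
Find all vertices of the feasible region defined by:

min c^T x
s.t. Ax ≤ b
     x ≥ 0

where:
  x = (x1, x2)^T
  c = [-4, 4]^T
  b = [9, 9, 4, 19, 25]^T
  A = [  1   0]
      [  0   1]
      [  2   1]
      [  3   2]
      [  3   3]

(0, 0), (2, 0), (0, 4)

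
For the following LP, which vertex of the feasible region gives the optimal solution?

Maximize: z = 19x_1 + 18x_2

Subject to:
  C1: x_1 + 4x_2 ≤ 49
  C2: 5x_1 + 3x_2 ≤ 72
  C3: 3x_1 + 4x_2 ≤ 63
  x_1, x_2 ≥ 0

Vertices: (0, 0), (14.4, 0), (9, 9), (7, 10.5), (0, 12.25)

Evaluate the objective at each vertex of the feasible region:
  z(0, 0) = 0
  z(14.4, 0) = 273.6
  z(9, 9) = 333  ←
  z(7, 10.5) = 322
  z(0, 12.25) = 220.5
The maximum is at x_1 = 9, x_2 = 9.

(9, 9)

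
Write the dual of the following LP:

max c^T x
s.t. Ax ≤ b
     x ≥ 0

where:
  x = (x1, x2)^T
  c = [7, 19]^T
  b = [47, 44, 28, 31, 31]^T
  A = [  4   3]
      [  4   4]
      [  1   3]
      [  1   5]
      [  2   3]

Primal max cᵀx s.t. Ax ≤ b, x ≥ 0  →  Dual min bᵀy s.t. Aᵀy ≥ c, y ≥ 0.

Minimize: z = 47y1 + 44y2 + 28y3 + 31y4 + 31y5

Subject to:
  4y1 + 4y2 + y3 + y4 + 2y5 ≥ 7
  3y1 + 4y2 + 3y3 + 5y4 + 3y5 ≥ 19
  y1, y2, y3, y4, y5 ≥ 0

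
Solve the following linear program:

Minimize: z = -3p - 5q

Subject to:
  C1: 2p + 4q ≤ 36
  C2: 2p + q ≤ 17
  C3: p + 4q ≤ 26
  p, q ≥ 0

Evaluate the objective at each vertex of the feasible region:
  z(0, 0) = 0
  z(8.5, 0) = -25.5
  z(6, 5) = -43  ←
  z(0, 6.5) = -32.5
The minimum is at p = 6, q = 5.

p = 6, q = 5, z = -43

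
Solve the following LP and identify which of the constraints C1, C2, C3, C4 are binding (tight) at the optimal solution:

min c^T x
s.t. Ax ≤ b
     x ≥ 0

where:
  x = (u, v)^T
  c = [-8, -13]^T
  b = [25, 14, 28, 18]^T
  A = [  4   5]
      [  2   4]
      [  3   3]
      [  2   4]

At u = 5, v = 1, compute slack b - a·x for each constraint:
  C1: 25 − 25 = 0  (binding)
  C2: 14 − 14 = 0  (binding)
  C3: 28 − 18 = 10  (slack)
  C4: 18 − 14 = 4  (slack)

Optimal: u = 5, v = 1
Binding: C1, C2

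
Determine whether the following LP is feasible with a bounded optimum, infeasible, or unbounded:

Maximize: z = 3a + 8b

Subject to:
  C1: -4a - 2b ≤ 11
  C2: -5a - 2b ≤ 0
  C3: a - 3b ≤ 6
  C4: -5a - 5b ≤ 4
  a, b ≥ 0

Unbounded (objective can increase without bound)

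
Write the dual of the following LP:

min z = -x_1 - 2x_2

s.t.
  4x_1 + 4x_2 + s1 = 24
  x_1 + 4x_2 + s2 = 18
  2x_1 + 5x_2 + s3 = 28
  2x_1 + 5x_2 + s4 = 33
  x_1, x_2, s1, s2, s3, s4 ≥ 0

Primal min cᵀx s.t. Ax ≤ b, x ≥ 0  →  Dual max −bᵀy s.t. Aᵀy ≥ −c, y ≥ 0.

Maximize: z = -24y1 - 18y2 - 28y3 - 33y4

Subject to:
  4y1 + y2 + 2y3 + 2y4 ≥ 1
  4y1 + 4y2 + 5y3 + 5y4 ≥ 2
  y1, y2, y3, y4 ≥ 0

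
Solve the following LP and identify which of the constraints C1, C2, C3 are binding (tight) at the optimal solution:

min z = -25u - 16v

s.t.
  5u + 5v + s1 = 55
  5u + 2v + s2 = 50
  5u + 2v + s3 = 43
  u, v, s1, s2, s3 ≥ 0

At u = 7, v = 4, compute slack b - a·x for each constraint:
  C1: 55 − 55 = 0  (binding)
  C2: 50 − 43 = 7  (slack)
  C3: 43 − 43 = 0  (binding)

Optimal: u = 7, v = 4
Binding: C1, C3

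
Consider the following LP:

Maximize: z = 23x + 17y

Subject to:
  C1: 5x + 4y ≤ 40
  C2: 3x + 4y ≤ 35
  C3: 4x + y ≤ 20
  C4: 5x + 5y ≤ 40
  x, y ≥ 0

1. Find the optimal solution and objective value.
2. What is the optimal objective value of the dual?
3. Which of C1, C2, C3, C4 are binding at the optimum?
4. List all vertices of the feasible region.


1. x = 4, y = 4, z = 160
2. 160
3. C3, C4
4. (0, 0), (5, 0), (4, 4), (0, 8)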